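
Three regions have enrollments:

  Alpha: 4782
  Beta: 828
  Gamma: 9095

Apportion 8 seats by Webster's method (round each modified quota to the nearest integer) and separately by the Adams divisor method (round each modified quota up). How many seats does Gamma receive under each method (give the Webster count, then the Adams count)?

5 and 4

Webster: Alpha 3, Beta 0, Gamma 5.
Adams: Alpha 3, Beta 1, Gamma 4.
Gamma gets 5 under Webster and 4 under Adams.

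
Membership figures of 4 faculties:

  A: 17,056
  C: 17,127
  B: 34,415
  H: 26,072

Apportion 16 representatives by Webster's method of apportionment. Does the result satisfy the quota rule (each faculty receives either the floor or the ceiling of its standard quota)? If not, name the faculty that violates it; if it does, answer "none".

none

Standard quotas: A 2.883, C 2.895, B 5.816, H 4.406.
Webster allocation: A 3, C 3, B 6, H 4.
Every allocation lies between the lower and upper quota.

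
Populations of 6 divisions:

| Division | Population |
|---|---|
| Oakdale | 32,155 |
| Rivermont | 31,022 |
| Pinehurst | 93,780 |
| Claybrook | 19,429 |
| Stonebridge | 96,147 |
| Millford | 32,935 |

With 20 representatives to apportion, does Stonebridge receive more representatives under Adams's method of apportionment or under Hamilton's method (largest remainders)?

Hamilton

Adams: Oakdale 2, Rivermont 2, Pinehurst 6, Claybrook 2, Stonebridge 6, Millford 2.
Hamilton: Oakdale 2, Rivermont 2, Pinehurst 6, Claybrook 1, Stonebridge 7, Millford 2.
Stonebridge gets 6 under Adams and 7 under Hamilton.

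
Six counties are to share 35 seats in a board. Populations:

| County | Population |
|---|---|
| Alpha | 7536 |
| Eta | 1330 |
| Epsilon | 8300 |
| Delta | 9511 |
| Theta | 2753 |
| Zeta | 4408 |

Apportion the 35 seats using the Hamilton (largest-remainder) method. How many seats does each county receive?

Alpha 8; Eta 1; Epsilon 9; Delta 10; Theta 3; Zeta 4

Standard divisor: 33838 ÷ 35 ≈ 966.8.
Standard quotas: Alpha 7.7948, Eta 1.3757, Epsilon 8.5850, Delta 9.8376, Theta 2.8475, Zeta 4.5594.
Lower quotas: Alpha 7, Eta 1, Epsilon 8, Delta 9, Theta 2, Zeta 4 (sum 31, leaving 4 seats).
Remainders in descending order: Theta 0.8475, Delta 0.8376, Alpha 0.7948, Epsilon 0.5850, Zeta 0.5594, Eta 0.3757.
Largest remainders: Theta, Delta, Alpha, Epsilon receive the extra seats.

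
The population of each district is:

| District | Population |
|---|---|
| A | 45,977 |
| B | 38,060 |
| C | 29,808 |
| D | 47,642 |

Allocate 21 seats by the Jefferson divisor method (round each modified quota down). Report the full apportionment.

A=6, B=5, C=4, D=6

Standard divisor 161487/21 ≈ 7689.857; standard quotas: A 5.979, B 4.949, C 3.876, D 6.195.
Rounding down gives 5, 4, 3, 6 = 18 seats, so the divisor must be adjusted.
With modified divisor 7100: modified quotas A 6.476, B 5.361, C 4.198, D 6.710.
Rounding down: A 6, B 5, C 4, D 6 (total 21).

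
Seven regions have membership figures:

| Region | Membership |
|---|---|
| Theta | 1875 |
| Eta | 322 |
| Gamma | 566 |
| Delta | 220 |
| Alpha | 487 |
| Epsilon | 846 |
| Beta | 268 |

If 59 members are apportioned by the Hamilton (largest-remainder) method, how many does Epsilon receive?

11

The standard divisor is 4584/59 ≈ 77.695.
Standard quotas: Theta 24.133, Eta 4.144, Gamma 7.285, Delta 2.832, Alpha 6.268, Epsilon 10.889, Beta 3.449.
Lower quotas: Theta 24, Eta 4, Gamma 7, Delta 2, Alpha 6, Epsilon 10, Beta 3 (sum 56, leaving 3 seats).
Remainders in descending order: Epsilon 0.889, Delta 0.832, Beta 0.449, Gamma 0.285, Alpha 0.268, Eta 0.144, Theta 0.133.
The surplus seats go to Epsilon, Delta, Beta.
Epsilon receives 11.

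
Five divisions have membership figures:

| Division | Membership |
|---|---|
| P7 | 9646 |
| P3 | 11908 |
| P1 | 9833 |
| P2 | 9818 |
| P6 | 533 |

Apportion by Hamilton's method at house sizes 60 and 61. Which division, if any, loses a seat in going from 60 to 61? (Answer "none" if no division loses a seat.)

none

At 60 seats: P7 14, P3 17, P1 14, P2 14, P6 1.
At 61 seats: P7 14, P3 18, P1 14, P2 14, P6 1.
No division's allocation decreased.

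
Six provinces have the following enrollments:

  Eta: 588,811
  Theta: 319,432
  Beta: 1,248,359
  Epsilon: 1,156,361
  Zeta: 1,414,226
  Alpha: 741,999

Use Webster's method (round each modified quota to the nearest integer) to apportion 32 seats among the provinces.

Eta: 4, Theta: 2, Beta: 7, Epsilon: 7, Zeta: 8, Alpha: 4

Standard divisor 5469188/32 ≈ 170912.125; standard quotas: Eta 3.445, Theta 1.869, Beta 7.304, Epsilon 6.766, Zeta 8.275, Alpha 4.341.
Rounding to the nearest integer gives 3, 2, 7, 7, 8, 4 = 31 seats, so the divisor must be adjusted.
With modified divisor 166983: modified quotas Eta 3.526, Theta 1.913, Beta 7.476, Epsilon 6.925, Zeta 8.469, Alpha 4.444.
Rounding to the nearest integer: Eta 4, Theta 2, Beta 7, Epsilon 7, Zeta 8, Alpha 4 (total 32).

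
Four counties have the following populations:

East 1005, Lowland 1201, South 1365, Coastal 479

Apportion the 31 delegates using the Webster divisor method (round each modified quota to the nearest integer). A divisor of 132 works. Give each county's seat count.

East: 8; Lowland: 9; South: 10; Coastal: 4

With modified divisor 132: modified quotas East 7.614, Lowland 9.098, South 10.341, Coastal 3.629.
Rounding to the nearest integer: East 8, Lowland 9, South 10, Coastal 4 (total 31).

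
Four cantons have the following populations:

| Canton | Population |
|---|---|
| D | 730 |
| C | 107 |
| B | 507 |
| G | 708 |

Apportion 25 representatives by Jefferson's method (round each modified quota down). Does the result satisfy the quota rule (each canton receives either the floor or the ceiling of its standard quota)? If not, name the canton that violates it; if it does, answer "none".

none

Standard quotas: D 8.894, C 1.304, B 6.177, G 8.626.
Jefferson allocation: D 9, C 1, B 6, G 9.
Every allocation lies between the lower and upper quota.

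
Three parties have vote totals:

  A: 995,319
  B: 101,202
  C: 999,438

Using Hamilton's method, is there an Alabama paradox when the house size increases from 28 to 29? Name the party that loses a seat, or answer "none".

At 28 seats: A 13, B 2, C 13.
At 29 seats: A 14, B 1, C 14.
B drops from 2 to 1.

B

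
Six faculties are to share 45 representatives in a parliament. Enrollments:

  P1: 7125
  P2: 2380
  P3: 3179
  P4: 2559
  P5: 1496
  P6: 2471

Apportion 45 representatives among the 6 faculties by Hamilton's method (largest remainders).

The standard divisor is 19210/45 ≈ 426.889.
Standard quotas: P1 16.6905, P2 5.5752, P3 7.4469, P4 5.9945, P5 3.5044, P6 5.7884.
Lower quotas: P1 16, P2 5, P3 7, P4 5, P5 3, P6 5 (sum 41, leaving 4 seats).
Remainders in descending order: P4 0.9945, P6 0.7884, P1 0.6905, P2 0.5752, P5 0.5044, P3 0.4469.
Largest remainders: P4, P6, P1, P2 receive the extra seats.

P1=17, P2=6, P3=7, P4=6, P5=3, P6=6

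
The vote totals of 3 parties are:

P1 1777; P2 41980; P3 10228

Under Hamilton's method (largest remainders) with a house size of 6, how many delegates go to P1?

0

Total 53985; standard divisor 53985/6 ≈ 8997.5.
Standard quotas: P1 0.1975, P2 4.6657, P3 1.1368.
Lower quotas: P1 0, P2 4, P3 1 (sum 5, leaving 1 seat).
Remainders in descending order: P2 0.6657, P1 0.1975, P3 0.1368.
The surplus seat goes to P2.
P1 receives 0.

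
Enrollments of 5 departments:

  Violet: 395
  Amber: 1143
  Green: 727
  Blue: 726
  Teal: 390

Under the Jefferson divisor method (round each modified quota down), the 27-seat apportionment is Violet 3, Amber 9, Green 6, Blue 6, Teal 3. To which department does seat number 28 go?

Amber

Priority for the next seat is population ÷ (current seats + 1).
Priorities: Violet 98.750, Amber 114.300, Green 103.857, Blue 103.714, Teal 97.500.
Highest priority: Amber.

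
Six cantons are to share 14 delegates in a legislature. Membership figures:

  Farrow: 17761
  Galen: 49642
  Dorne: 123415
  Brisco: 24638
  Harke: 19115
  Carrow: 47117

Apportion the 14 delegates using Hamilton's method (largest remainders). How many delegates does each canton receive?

The standard divisor is 281688/14 ≈ 20120.571.
Standard quotas: Farrow 0.8827, Galen 2.4672, Dorne 6.1338, Brisco 1.2245, Harke 0.9500, Carrow 2.3417.
Lower quotas: Farrow 0, Galen 2, Dorne 6, Brisco 1, Harke 0, Carrow 2 (sum 11, leaving 3 seats).
Remainders in descending order: Harke 0.9500, Farrow 0.8827, Galen 0.4672, Carrow 0.3417, Brisco 0.2245, Dorne 0.1338.
Largest remainders: Harke, Farrow, Galen receive the extra seats.

Farrow 1, Galen 3, Dorne 6, Brisco 1, Harke 1, Carrow 2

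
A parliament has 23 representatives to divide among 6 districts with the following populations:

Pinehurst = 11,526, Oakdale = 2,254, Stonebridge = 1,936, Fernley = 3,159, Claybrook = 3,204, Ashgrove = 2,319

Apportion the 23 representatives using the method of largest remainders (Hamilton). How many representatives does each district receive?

Pinehurst 11, Oakdale 2, Stonebridge 2, Fernley 3, Claybrook 3, Ashgrove 2

Standard divisor: 24398 ÷ 23 ≈ 1060.783.
Standard quotas: Pinehurst 10.8656, Oakdale 2.1248, Stonebridge 1.8251, Fernley 2.9780, Claybrook 3.0204, Ashgrove 2.1861.
Lower quotas: Pinehurst 10, Oakdale 2, Stonebridge 1, Fernley 2, Claybrook 3, Ashgrove 2 (sum 20, leaving 3 seats).
Remainders in descending order: Fernley 0.9780, Pinehurst 0.8656, Stonebridge 0.8251, Ashgrove 0.1861, Oakdale 0.1248, Claybrook 0.0204.
The surplus seats go to Fernley, Pinehurst, Stonebridge.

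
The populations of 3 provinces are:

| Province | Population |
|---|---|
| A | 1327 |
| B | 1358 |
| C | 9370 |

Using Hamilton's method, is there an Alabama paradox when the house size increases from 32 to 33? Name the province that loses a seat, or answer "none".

At 32 seats: A 3, B 4, C 25.
At 33 seats: A 3, B 4, C 26.
No province's allocation decreased.

none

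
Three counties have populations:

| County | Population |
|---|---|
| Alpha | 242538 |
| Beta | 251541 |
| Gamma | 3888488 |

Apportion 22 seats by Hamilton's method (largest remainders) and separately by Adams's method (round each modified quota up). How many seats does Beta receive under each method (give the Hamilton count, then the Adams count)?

1 and 2

Hamilton: Alpha 1, Beta 1, Gamma 20.
Adams: Alpha 2, Beta 2, Gamma 18.
Beta gets 1 under Hamilton and 2 under Adams.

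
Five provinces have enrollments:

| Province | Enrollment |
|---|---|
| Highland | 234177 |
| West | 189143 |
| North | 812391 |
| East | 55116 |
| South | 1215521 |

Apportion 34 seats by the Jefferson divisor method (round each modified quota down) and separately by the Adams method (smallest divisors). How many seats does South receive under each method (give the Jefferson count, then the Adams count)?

Jefferson: Highland 3, West 2, North 12, East 0, South 17.
Adams: Highland 3, West 3, North 11, East 1, South 16.
South gets 17 under Jefferson and 16 under Adams.

17 and 16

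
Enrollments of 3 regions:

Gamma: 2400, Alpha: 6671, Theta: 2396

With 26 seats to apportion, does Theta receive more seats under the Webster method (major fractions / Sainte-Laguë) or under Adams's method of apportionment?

Webster: Gamma 6, Alpha 15, Theta 5.
Adams: Gamma 6, Alpha 14, Theta 6.
Theta gets 5 under Webster and 6 under Adams.

Adams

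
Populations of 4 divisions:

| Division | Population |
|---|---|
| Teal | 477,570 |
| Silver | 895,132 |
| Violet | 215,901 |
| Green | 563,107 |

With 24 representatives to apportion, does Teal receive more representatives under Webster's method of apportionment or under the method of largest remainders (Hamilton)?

Webster

Webster: Teal 6, Silver 10, Violet 2, Green 6.
Hamilton: Teal 5, Silver 10, Violet 3, Green 6.
Teal gets 6 under Webster and 5 under Hamilton.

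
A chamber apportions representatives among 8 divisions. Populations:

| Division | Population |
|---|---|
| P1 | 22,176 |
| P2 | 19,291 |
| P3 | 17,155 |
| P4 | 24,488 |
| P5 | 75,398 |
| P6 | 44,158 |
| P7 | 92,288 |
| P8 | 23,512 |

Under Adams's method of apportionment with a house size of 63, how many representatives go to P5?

Standard divisor 318466/63 ≈ 5055.016; standard quotas: P1 4.387, P2 3.816, P3 3.394, P4 4.844, P5 14.915, P6 8.735, P7 18.257, P8 4.651.
Rounding up gives 5, 4, 4, 5, 15, 9, 19, 5 = 66 seats, so the divisor must be adjusted.
With modified divisor 5500: modified quotas P1 4.032, P2 3.507, P3 3.119, P4 4.452, P5 13.709, P6 8.029, P7 16.780, P8 4.275.
Rounding up: P1 5, P2 4, P3 4, P4 5, P5 14, P6 9, P7 17, P8 5 (total 63).
P5 receives 14.

14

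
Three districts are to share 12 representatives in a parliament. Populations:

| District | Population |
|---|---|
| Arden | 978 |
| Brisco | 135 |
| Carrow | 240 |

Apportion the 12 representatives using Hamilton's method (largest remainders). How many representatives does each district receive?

Arden: 9, Brisco: 1, Carrow: 2

The standard divisor is 1353/12 ≈ 112.75.
Standard quotas: Arden 8.674, Brisco 1.197, Carrow 2.129.
Lower quotas: Arden 8, Brisco 1, Carrow 2 (sum 11, leaving 1 seat).
Remainders in descending order: Arden 0.674, Brisco 0.197, Carrow 0.129.
Largest remainder: Arden receives the extra seat.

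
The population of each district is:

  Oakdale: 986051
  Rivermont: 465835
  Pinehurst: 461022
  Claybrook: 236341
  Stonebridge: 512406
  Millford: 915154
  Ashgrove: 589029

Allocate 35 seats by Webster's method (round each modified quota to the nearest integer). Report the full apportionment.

Standard divisor 4165838/35 ≈ 119023.943; standard quotas: Oakdale 8.284, Rivermont 3.914, Pinehurst 3.873, Claybrook 1.986, Stonebridge 4.305, Millford 7.689, Ashgrove 4.949.
Rounding to the nearest integer gives Oakdale 8, Rivermont 4, Pinehurst 4, Claybrook 2, Stonebridge 4, Millford 8, Ashgrove 5 — total 35, matching the house size, so no adjustment is needed.

Oakdale 8; Rivermont 4; Pinehurst 4; Claybrook 2; Stonebridge 4; Millford 8; Ashgrove 5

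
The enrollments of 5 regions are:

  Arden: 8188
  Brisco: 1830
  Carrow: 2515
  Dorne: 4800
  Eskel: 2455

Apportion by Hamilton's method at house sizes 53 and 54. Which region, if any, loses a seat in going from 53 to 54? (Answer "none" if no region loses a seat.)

none

At 53 seats: Arden 22, Brisco 5, Carrow 7, Dorne 13, Eskel 6.
At 54 seats: Arden 22, Brisco 5, Carrow 7, Dorne 13, Eskel 7.
No region's allocation decreased.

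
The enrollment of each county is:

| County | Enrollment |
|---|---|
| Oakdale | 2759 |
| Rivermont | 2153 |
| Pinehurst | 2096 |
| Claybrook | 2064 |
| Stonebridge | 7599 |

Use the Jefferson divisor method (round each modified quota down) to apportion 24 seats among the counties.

Oakdale: 4, Rivermont: 3, Pinehurst: 3, Claybrook: 3, Stonebridge: 11

Standard divisor 16671/24 ≈ 694.625; standard quotas: Oakdale 3.972, Rivermont 3.100, Pinehurst 3.017, Claybrook 2.971, Stonebridge 10.940.
Rounding down gives 3, 3, 3, 2, 10 = 21 seats, so the divisor must be adjusted.
With modified divisor 660: modified quotas Oakdale 4.180, Rivermont 3.262, Pinehurst 3.176, Claybrook 3.127, Stonebridge 11.514.
Rounding down: Oakdale 4, Rivermont 3, Pinehurst 3, Claybrook 3, Stonebridge 11 (total 24).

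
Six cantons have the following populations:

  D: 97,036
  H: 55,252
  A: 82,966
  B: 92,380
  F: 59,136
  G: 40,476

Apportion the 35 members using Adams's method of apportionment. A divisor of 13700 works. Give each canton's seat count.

With modified divisor 13700: modified quotas D 7.083, H 4.033, A 6.056, B 6.743, F 4.316, G 2.954.
Rounding up: D 8, H 5, A 7, B 7, F 5, G 3 (total 35).

D: 8, H: 5, A: 7, B: 7, F: 5, G: 3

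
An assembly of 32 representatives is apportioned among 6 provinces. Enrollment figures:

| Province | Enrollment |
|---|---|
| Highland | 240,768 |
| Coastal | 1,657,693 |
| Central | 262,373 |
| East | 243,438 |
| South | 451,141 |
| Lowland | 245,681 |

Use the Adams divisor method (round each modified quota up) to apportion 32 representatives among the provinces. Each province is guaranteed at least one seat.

Highland 3, Coastal 15, Central 3, East 3, South 5, Lowland 3

Standard divisor 3101094/32 ≈ 96909.188; standard quotas: Highland 2.484, Coastal 17.106, Central 2.707, East 2.512, South 4.655, Lowland 2.535.
Rounding up gives 3, 18, 3, 3, 5, 3 = 35 seats, so the divisor must be adjusted.
With modified divisor 111600: modified quotas Highland 2.157, Coastal 14.854, Central 2.351, East 2.181, South 4.042, Lowland 2.201.
Rounding up: Highland 3, Coastal 15, Central 3, East 3, South 5, Lowland 3 (total 32).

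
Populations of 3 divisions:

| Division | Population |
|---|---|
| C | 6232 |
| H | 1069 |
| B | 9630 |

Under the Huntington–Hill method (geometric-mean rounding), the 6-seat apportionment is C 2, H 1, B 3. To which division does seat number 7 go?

B

Priority for the next seat is population ÷ (√(s·(s+1))).
Priorities: C 2544.203, H 755.897, B 2779.942.
Highest priority: B.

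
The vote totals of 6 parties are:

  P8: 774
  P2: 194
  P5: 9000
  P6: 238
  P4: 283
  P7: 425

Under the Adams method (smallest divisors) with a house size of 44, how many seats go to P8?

3

Standard divisor 10914/44 ≈ 248.045; standard quotas: P8 3.120, P2 0.782, P5 36.284, P6 0.960, P4 1.141, P7 1.713.
Rounding up gives 4, 1, 37, 1, 2, 2 = 47 seats, so the divisor must be adjusted.
With modified divisor 260: modified quotas P8 2.977, P2 0.746, P5 34.615, P6 0.915, P4 1.088, P7 1.635.
Rounding up: P8 3, P2 1, P5 35, P6 1, P4 2, P7 2 (total 44).
P8 receives 3.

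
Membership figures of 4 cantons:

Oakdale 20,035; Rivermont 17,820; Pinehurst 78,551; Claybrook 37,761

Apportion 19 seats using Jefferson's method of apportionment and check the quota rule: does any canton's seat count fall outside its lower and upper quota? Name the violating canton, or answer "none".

none

Standard quotas: Oakdale 2.469, Rivermont 2.196, Pinehurst 9.681, Claybrook 4.654.
Jefferson allocation: Oakdale 2, Rivermont 2, Pinehurst 10, Claybrook 5.
Every allocation lies between the lower and upper quota.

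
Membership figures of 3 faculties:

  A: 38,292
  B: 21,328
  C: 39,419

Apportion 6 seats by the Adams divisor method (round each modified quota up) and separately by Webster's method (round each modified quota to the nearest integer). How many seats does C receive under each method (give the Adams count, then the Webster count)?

Adams: A 2, B 2, C 2.
Webster: A 2, B 1, C 3.
C gets 2 under Adams and 3 under Webster.

2 and 3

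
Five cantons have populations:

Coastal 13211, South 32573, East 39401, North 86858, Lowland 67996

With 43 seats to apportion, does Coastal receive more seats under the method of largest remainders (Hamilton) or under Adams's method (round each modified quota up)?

Hamilton: Coastal 2, South 6, East 7, North 16, Lowland 12.
Adams: Coastal 3, South 6, East 7, North 15, Lowland 12.
Coastal gets 2 under Hamilton and 3 under Adams.

Adams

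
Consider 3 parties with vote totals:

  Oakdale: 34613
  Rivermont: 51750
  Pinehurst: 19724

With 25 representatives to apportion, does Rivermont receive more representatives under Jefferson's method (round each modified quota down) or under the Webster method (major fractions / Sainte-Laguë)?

Jefferson: Oakdale 8, Rivermont 13, Pinehurst 4.
Webster: Oakdale 8, Rivermont 12, Pinehurst 5.
Rivermont gets 13 under Jefferson and 12 under Webster.

Jefferson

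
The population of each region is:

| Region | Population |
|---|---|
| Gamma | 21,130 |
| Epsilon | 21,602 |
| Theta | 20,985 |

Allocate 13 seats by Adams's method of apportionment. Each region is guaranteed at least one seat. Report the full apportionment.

Gamma: 4, Epsilon: 5, Theta: 4

Standard divisor 63717/13 ≈ 4901.308; standard quotas: Gamma 4.311, Epsilon 4.407, Theta 4.282.
Rounding up gives 5, 5, 5 = 15 seats, so the divisor must be adjusted.
With modified divisor 5340: modified quotas Gamma 3.957, Epsilon 4.045, Theta 3.930.
Rounding up: Gamma 4, Epsilon 5, Theta 4 (total 13).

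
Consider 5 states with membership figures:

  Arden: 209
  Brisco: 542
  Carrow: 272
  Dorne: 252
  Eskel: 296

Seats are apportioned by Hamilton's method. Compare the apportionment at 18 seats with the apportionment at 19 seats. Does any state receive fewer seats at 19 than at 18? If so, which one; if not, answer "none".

Arden

At 18 seats: Arden 3, Brisco 6, Carrow 3, Dorne 3, Eskel 3.
At 19 seats: Arden 2, Brisco 7, Carrow 3, Dorne 3, Eskel 4.
Arden drops from 3 to 2.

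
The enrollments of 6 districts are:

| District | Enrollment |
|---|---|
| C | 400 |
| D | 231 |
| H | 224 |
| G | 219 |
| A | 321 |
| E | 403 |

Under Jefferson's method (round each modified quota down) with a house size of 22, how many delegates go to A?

4

Standard divisor 1798/22 ≈ 81.727; standard quotas: C 4.894, D 2.826, H 2.741, G 2.680, A 3.928, E 4.931.
Rounding down gives 4, 2, 2, 2, 3, 4 = 17 seats, so the divisor must be adjusted.
With modified divisor 74: modified quotas C 5.405, D 3.122, H 3.027, G 2.959, A 4.338, E 5.446.
Rounding down: C 5, D 3, H 3, G 2, A 4, E 5 (total 22).
A receives 4.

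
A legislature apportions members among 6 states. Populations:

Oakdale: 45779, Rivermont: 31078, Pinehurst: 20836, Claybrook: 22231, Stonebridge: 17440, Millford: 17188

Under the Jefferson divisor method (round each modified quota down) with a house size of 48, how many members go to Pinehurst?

Standard divisor 154552/48 ≈ 3219.833; standard quotas: Oakdale 14.218, Rivermont 9.652, Pinehurst 6.471, Claybrook 6.904, Stonebridge 5.416, Millford 5.338.
Rounding down gives 14, 9, 6, 6, 5, 5 = 45 seats, so the divisor must be adjusted.
With modified divisor 3000: modified quotas Oakdale 15.260, Rivermont 10.359, Pinehurst 6.945, Claybrook 7.410, Stonebridge 5.813, Millford 5.729.
Rounding down: Oakdale 15, Rivermont 10, Pinehurst 6, Claybrook 7, Stonebridge 5, Millford 5 (total 48).
Pinehurst receives 6.

6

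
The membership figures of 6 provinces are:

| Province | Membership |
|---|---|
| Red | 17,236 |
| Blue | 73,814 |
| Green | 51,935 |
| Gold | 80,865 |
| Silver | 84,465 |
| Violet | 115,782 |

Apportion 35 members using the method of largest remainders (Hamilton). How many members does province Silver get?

7

Standard divisor: 424097 ÷ 35 ≈ 12117.057.
Standard quotas: Red 1.4225, Blue 6.0917, Green 4.2861, Gold 6.6737, Silver 6.9708, Violet 9.5553.
Lower quotas: Red 1, Blue 6, Green 4, Gold 6, Silver 6, Violet 9 (sum 32, leaving 3 seats).
Remainders in descending order: Silver 0.9708, Gold 0.6737, Violet 0.5553, Red 0.4225, Green 0.2861, Blue 0.0917.
Largest remainders: Silver, Gold, Violet receive the extra seats.
Silver receives 7.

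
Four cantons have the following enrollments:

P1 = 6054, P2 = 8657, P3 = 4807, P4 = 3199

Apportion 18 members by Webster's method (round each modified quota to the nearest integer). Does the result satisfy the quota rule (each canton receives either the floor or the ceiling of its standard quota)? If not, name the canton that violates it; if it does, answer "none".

Standard quotas: P1 4.797, P2 6.859, P3 3.809, P4 2.535.
Webster allocation: P1 5, P2 7, P3 4, P4 2.
Every allocation lies between the lower and upper quota.

none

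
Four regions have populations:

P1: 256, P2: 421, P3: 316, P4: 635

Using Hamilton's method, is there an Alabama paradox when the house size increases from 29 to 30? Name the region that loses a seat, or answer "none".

At 29 seats: P1 5, P2 7, P3 6, P4 11.
At 30 seats: P1 5, P2 8, P3 6, P4 11.
No region's allocation decreased.

none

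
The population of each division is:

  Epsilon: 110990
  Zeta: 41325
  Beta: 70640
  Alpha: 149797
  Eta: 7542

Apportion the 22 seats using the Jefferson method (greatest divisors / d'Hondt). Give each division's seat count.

Epsilon: 7, Zeta: 2, Beta: 4, Alpha: 9, Eta: 0

Standard divisor 380294/22 ≈ 17286.091; standard quotas: Epsilon 6.421, Zeta 2.391, Beta 4.087, Alpha 8.666, Eta 0.436.
Rounding down gives 6, 2, 4, 8, 0 = 20 seats, so the divisor must be adjusted.
With modified divisor 15400: modified quotas Epsilon 7.207, Zeta 2.683, Beta 4.587, Alpha 9.727, Eta 0.490.
Rounding down: Epsilon 7, Zeta 2, Beta 4, Alpha 9, Eta 0 (total 22).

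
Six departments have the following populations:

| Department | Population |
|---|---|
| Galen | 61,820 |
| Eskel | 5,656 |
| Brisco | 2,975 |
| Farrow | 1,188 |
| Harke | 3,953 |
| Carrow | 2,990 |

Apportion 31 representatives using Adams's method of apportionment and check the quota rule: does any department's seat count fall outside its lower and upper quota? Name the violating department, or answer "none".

Standard quotas: Galen 24.388, Eskel 2.231, Brisco 1.174, Farrow 0.469, Harke 1.559, Carrow 1.180.
Adams allocation: Galen 22, Eskel 2, Brisco 2, Farrow 1, Harke 2, Carrow 2.
Galen has quota 24.388 (lower 24, upper 25) but receives 22 — outside the quota interval.

Galen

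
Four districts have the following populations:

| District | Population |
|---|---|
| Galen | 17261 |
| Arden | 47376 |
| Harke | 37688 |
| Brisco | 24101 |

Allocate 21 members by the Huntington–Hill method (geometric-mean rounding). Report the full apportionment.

With divisor 6073: modified quotas Galen 2.842, Arden 7.801, Harke 6.206, Brisco 3.969.
Geometric-mean thresholds: Galen √(2·3)=2.449, Arden √(7·8)=7.483, Harke √(6·7)=6.481, Brisco √(3·4)=3.464.
Each quota rounded against its threshold gives Galen 3, Arden 8, Harke 6, Brisco 4 (total 21).

Galen: 3; Arden: 8; Harke: 6; Brisco: 4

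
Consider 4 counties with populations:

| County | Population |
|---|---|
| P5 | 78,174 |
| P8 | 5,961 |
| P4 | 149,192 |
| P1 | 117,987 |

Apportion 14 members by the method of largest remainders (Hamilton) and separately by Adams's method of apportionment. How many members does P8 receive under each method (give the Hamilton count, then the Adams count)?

Hamilton: P5 3, P8 0, P4 6, P1 5.
Adams: P5 3, P8 1, P4 6, P1 4.
P8 gets 0 under Hamilton and 1 under Adams.

0 and 1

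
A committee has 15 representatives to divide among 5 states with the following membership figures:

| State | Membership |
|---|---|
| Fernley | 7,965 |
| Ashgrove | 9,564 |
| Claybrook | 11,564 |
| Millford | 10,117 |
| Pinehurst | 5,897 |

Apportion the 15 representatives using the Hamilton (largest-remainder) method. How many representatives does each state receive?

Fernley 3, Ashgrove 3, Claybrook 4, Millford 3, Pinehurst 2

Total 45107; standard divisor 45107/15 ≈ 3007.133.
Standard quotas: Fernley 2.6487, Ashgrove 3.1804, Claybrook 3.8455, Millford 3.3643, Pinehurst 1.9610.
Lower quotas: Fernley 2, Ashgrove 3, Claybrook 3, Millford 3, Pinehurst 1 (sum 12, leaving 3 seats).
Remainders in descending order: Pinehurst 0.9610, Claybrook 0.8455, Fernley 0.6487, Millford 0.3643, Ashgrove 0.1804.
Largest remainders: Pinehurst, Claybrook, Fernley receive the extra seats.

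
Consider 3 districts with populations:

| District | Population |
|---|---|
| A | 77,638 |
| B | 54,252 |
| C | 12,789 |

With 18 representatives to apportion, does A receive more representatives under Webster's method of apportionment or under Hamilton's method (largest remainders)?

Hamilton

Webster: A 9, B 7, C 2.
Hamilton: A 10, B 7, C 1.
A gets 9 under Webster and 10 under Hamilton.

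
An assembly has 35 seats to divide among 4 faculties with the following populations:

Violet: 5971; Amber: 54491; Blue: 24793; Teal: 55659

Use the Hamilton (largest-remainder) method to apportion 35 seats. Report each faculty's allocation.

Total 140914; standard divisor 140914/35 ≈ 4026.114.
Standard quotas: Violet 1.4831, Amber 13.5344, Blue 6.1580, Teal 13.8245.
Lower quotas: Violet 1, Amber 13, Blue 6, Teal 13 (sum 33, leaving 2 seats).
Remainders in descending order: Teal 0.8245, Amber 0.5344, Violet 0.4831, Blue 0.1580.
Largest remainders: Teal, Amber receive the extra seats.

Violet=1; Amber=14; Blue=6; Teal=14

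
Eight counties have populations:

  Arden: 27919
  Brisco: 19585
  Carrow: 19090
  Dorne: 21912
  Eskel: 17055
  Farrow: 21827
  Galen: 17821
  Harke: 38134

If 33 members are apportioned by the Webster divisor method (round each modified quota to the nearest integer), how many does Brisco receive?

4

Standard divisor 183343/33 ≈ 5555.848; standard quotas: Arden 5.025, Brisco 3.525, Carrow 3.436, Dorne 3.944, Eskel 3.070, Farrow 3.929, Galen 3.208, Harke 6.864.
Rounding to the nearest integer gives Arden 5, Brisco 4, Carrow 3, Dorne 4, Eskel 3, Farrow 4, Galen 3, Harke 7 — total 33, matching the house size, so no adjustment is needed.
Brisco receives 4.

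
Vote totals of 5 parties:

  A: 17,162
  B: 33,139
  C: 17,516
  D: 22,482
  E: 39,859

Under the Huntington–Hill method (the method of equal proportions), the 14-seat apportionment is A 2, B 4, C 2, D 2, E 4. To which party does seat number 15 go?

D

Priority for the next seat is population ÷ (√(s·(s+1))).
Priorities: A 7006.357, B 7410.106, C 7150.877, D 9178.238, E 8912.743.
Highest priority: D.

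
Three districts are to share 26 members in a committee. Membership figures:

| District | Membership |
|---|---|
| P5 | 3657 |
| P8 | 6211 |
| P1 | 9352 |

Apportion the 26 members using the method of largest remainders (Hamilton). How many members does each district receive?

P5 5; P8 8; P1 13

The standard divisor is 19220/26 ≈ 739.231.
Standard quotas: P5 4.9470, P8 8.4020, P1 12.6510.
Lower quotas: P5 4, P8 8, P1 12 (sum 24, leaving 2 seats).
Remainders in descending order: P5 0.9470, P1 0.6510, P8 0.4020.
The surplus seats go to P5, P1.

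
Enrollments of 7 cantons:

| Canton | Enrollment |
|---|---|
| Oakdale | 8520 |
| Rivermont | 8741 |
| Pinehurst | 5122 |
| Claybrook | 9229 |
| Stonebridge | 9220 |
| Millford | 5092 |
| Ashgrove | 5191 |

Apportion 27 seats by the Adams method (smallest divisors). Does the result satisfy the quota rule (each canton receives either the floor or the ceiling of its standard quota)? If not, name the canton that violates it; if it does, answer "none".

Standard quotas: Oakdale 4.500, Rivermont 4.617, Pinehurst 2.706, Claybrook 4.875, Stonebridge 4.870, Millford 2.690, Ashgrove 2.742.
Adams allocation: Oakdale 4, Rivermont 4, Pinehurst 3, Claybrook 5, Stonebridge 5, Millford 3, Ashgrove 3.
Every allocation lies between the lower and upper quota.

none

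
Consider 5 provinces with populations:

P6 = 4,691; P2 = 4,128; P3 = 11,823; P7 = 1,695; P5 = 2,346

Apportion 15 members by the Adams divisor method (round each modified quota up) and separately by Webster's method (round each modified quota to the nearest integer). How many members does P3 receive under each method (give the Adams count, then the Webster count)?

Adams: P6 3, P2 3, P3 6, P7 1, P5 2.
Webster: P6 3, P2 3, P3 7, P7 1, P5 1.
P3 gets 6 under Adams and 7 under Webster.

6 and 7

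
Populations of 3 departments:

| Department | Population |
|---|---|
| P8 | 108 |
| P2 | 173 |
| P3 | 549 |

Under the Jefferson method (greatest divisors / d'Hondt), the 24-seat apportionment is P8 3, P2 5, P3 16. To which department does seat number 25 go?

P3

Priority for the next seat is population ÷ (current seats + 1).
Priorities: P8 27.000, P2 28.833, P3 32.294.
Highest priority: P3.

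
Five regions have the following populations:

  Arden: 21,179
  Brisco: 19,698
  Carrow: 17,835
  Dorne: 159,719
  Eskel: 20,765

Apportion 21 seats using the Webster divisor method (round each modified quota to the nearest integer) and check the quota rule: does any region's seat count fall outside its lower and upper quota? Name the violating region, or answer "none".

Standard quotas: Arden 1.859, Brisco 1.729, Carrow 1.566, Dorne 14.022, Eskel 1.823.
Webster allocation: Arden 2, Brisco 2, Carrow 2, Dorne 13, Eskel 2.
Dorne has quota 14.022 (lower 14, upper 15) but receives 13 — outside the quota interval.

Dorne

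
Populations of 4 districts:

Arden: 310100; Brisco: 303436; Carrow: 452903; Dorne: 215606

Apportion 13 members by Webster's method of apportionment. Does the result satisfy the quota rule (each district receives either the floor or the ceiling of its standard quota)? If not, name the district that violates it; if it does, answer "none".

none

Standard quotas: Arden 3.144, Brisco 3.077, Carrow 4.592, Dorne 2.186.
Webster allocation: Arden 3, Brisco 3, Carrow 5, Dorne 2.
Every allocation lies between the lower and upper quota.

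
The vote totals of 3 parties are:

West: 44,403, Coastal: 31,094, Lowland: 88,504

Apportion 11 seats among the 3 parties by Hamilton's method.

West 3, Coastal 2, Lowland 6

The standard divisor is 164001/11 ≈ 14909.182.
Standard quotas: West 2.9782, Coastal 2.0856, Lowland 5.9362.
Lower quotas: West 2, Coastal 2, Lowland 5 (sum 9, leaving 2 seats).
Remainders in descending order: West 0.9782, Lowland 0.9362, Coastal 0.0856.
Largest remainders: West, Lowland receive the extra seats.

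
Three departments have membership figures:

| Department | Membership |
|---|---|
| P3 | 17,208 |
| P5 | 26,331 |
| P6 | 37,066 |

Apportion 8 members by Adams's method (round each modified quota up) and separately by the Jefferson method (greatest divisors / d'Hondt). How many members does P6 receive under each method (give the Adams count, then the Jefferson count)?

Adams: P3 2, P5 3, P6 3.
Jefferson: P3 1, P5 3, P6 4.
P6 gets 3 under Adams and 4 under Jefferson.

3 and 4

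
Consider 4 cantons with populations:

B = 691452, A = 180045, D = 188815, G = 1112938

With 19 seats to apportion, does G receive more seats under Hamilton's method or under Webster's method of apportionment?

Hamilton: B 6, A 1, D 2, G 10.
Webster: B 6, A 2, D 2, G 9.
G gets 10 under Hamilton and 9 under Webster.

Hamilton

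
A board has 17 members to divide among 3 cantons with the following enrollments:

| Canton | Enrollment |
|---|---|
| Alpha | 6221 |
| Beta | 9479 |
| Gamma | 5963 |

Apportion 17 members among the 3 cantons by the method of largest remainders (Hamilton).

Alpha=5; Beta=7; Gamma=5

Total 21663; standard divisor 21663/17 ≈ 1274.294.
Standard quotas: Alpha 4.8819, Beta 7.4386, Gamma 4.6795.
Lower quotas: Alpha 4, Beta 7, Gamma 4 (sum 15, leaving 2 seats).
Remainders in descending order: Alpha 0.8819, Gamma 0.6795, Beta 0.4386.
The surplus seats go to Alpha, Gamma.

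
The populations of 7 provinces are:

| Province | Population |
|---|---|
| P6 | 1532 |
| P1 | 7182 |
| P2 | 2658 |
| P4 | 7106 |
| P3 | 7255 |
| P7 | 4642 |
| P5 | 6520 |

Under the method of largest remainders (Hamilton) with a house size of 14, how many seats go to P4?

3

Standard divisor: 36895 ÷ 14 ≈ 2635.357.
Standard quotas: P6 0.5813, P1 2.7252, P2 1.0086, P4 2.6964, P3 2.7529, P7 1.7614, P5 2.4740.
Lower quotas: P6 0, P1 2, P2 1, P4 2, P3 2, P7 1, P5 2 (sum 10, leaving 4 seats).
Remainders in descending order: P7 0.7614, P3 0.7529, P1 0.7252, P4 0.6964, P6 0.5813, P5 0.4740, P2 0.0086.
The surplus seats go to P7, P3, P1, P4.
P4 receives 3.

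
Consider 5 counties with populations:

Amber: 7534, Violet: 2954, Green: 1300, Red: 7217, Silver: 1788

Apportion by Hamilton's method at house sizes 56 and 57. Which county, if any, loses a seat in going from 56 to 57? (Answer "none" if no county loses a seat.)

At 56 seats: Amber 20, Violet 8, Green 4, Red 19, Silver 5.
At 57 seats: Amber 21, Violet 8, Green 3, Red 20, Silver 5.
Green drops from 4 to 3.

Green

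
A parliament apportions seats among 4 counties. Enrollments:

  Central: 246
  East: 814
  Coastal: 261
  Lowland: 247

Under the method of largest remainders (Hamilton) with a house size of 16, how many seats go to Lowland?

Total 1568; standard divisor 1568/16 = 98.
Standard quotas: Central 2.510, East 8.306, Coastal 2.663, Lowland 2.520.
Lower quotas: Central 2, East 8, Coastal 2, Lowland 2 (sum 14, leaving 2 seats).
Remainders in descending order: Coastal 0.663, Lowland 0.520, Central 0.510, East 0.306.
Largest remainders: Coastal, Lowland receive the extra seats.
Lowland receives 3.

3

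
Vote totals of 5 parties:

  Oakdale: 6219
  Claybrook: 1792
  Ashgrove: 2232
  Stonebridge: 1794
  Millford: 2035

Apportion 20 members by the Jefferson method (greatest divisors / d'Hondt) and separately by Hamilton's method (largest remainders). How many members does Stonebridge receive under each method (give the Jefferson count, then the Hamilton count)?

Jefferson: Oakdale 10, Claybrook 2, Ashgrove 3, Stonebridge 2, Millford 3.
Hamilton: Oakdale 9, Claybrook 2, Ashgrove 3, Stonebridge 3, Millford 3.
Stonebridge gets 2 under Jefferson and 3 under Hamilton.

2 and 3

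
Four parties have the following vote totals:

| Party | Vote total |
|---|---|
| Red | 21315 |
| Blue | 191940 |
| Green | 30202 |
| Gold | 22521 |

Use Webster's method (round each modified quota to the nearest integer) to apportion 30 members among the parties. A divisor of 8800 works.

With modified divisor 8800: modified quotas Red 2.422, Blue 21.811, Green 3.432, Gold 2.559.
Rounding to the nearest integer: Red 2, Blue 22, Green 3, Gold 3 (total 30).

Red 2, Blue 22, Green 3, Gold 3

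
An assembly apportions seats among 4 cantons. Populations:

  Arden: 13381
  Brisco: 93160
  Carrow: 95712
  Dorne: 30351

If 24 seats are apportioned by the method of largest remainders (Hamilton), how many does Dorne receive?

Standard divisor: 232604 ÷ 24 ≈ 9691.833.
Standard quotas: Arden 1.3806, Brisco 9.6122, Carrow 9.8755, Dorne 3.1316.
Lower quotas: Arden 1, Brisco 9, Carrow 9, Dorne 3 (sum 22, leaving 2 seats).
Remainders in descending order: Carrow 0.8755, Brisco 0.6122, Arden 0.3806, Dorne 0.1316.
The surplus seats go to Carrow, Brisco.
Dorne receives 3.

3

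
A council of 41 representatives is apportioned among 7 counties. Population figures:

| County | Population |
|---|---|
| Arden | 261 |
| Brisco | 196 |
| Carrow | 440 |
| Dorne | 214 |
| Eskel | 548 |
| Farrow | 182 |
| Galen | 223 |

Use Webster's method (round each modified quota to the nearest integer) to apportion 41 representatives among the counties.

Standard divisor 2064/41 ≈ 50.341; standard quotas: Arden 5.185, Brisco 3.893, Carrow 8.740, Dorne 4.251, Eskel 10.886, Farrow 3.615, Galen 4.430.
Rounding to the nearest integer gives Arden 5, Brisco 4, Carrow 9, Dorne 4, Eskel 11, Farrow 4, Galen 4 — total 41, matching the house size, so no adjustment is needed.

Arden=5, Brisco=4, Carrow=9, Dorne=4, Eskel=11, Farrow=4, Galen=4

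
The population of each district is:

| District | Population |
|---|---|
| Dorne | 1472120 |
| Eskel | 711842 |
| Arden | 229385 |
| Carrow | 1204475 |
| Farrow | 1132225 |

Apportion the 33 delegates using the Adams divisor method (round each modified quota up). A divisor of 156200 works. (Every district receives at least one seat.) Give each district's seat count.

Dorne=10, Eskel=5, Arden=2, Carrow=8, Farrow=8

With modified divisor 156200: modified quotas Dorne 9.425, Eskel 4.557, Arden 1.469, Carrow 7.711, Farrow 7.249.
Rounding up: Dorne 10, Eskel 5, Arden 2, Carrow 8, Farrow 8 (total 33).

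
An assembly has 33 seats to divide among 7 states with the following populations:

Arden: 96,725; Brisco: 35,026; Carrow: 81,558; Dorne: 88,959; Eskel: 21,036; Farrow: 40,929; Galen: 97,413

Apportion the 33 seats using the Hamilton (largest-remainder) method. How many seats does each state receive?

Total 461646; standard divisor 461646/33 ≈ 13989.273.
Standard quotas: Arden 6.9142, Brisco 2.5038, Carrow 5.8300, Dorne 6.3591, Eskel 1.5037, Farrow 2.9257, Galen 6.9634.
Lower quotas: Arden 6, Brisco 2, Carrow 5, Dorne 6, Eskel 1, Farrow 2, Galen 6 (sum 28, leaving 5 seats).
Remainders in descending order: Galen 0.9634, Farrow 0.9257, Arden 0.9142, Carrow 0.8300, Brisco 0.5038, Eskel 0.5037, Dorne 0.3591.
Largest remainders: Galen, Farrow, Arden, Carrow, Brisco receive the extra seats.

Arden 7, Brisco 3, Carrow 6, Dorne 6, Eskel 1, Farrow 3, Galen 7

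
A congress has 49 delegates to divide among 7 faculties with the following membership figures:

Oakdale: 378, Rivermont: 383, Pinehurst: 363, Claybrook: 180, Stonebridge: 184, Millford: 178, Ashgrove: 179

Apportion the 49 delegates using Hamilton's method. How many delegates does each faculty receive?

Oakdale: 10, Rivermont: 10, Pinehurst: 9, Claybrook: 5, Stonebridge: 5, Millford: 5, Ashgrove: 5

The standard divisor is 1845/49 ≈ 37.653.
Standard quotas: Oakdale 10.039, Rivermont 10.172, Pinehurst 9.641, Claybrook 4.780, Stonebridge 4.887, Millford 4.727, Ashgrove 4.754.
Lower quotas: Oakdale 10, Rivermont 10, Pinehurst 9, Claybrook 4, Stonebridge 4, Millford 4, Ashgrove 4 (sum 45, leaving 4 seats).
Remainders in descending order: Stonebridge 0.887, Claybrook 0.780, Ashgrove 0.754, Millford 0.727, Pinehurst 0.641, Rivermont 0.172, Oakdale 0.039.
The surplus seats go to Stonebridge, Claybrook, Ashgrove, Millford.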